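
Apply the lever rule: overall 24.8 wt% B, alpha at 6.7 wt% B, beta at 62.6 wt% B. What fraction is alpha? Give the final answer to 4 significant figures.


f_alpha = (C_beta - C0) / (C_beta - C_alpha)
f_alpha = (62.6 - 24.8) / (62.6 - 6.7)
f_alpha = 0.6762


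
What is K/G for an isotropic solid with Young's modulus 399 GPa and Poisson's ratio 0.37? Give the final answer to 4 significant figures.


G = E / (2*(1+nu))
G = 399 / (2*(1+0.37)) = 145.62 GPa
K = E / (3*(1-2*nu))
K = 399 / (3*(1-2*0.37)) = 511.538 GPa
K/G = 511.538 / 145.62 = 3.513


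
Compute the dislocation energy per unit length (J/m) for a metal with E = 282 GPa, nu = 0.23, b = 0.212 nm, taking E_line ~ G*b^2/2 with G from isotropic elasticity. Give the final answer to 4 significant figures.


Step 1: G = E / (2*(1+nu))
G = 282 / (2*(1+0.23)) = 114.634 GPa = 1.14634e+11 Pa
Step 2: E_line = G*b^2/2
b = 0.212 nm = 2.12e-10 m
E_line = 0.5 * 1.14634e+11 * (2.12e-10)^2 = 2.576e-09 J/m


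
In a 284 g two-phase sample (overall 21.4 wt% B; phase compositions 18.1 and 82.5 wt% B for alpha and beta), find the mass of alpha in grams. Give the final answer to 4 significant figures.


f_alpha = (C_beta - C0) / (C_beta - C_alpha)
f_alpha = (82.5 - 21.4) / (82.5 - 18.1) = 0.948758
m_alpha = f_alpha * m_total = 0.948758 * 284 = 269.4 g


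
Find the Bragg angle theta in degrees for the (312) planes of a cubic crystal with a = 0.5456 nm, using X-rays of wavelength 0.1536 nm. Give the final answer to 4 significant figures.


d = a / sqrt(h^2+k^2+l^2)
d = 0.5456 / sqrt(14) = 0.145818 nm
lambda = 2*d*sin(theta)  =>  sin(theta) = lambda / (2*d)
sin(theta) = 0.1536 / (2 * 0.145818) = 0.526685
theta = 31.78 deg


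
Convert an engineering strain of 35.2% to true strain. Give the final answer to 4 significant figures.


epsilon_true = ln(1 + epsilon_eng)
epsilon_true = ln(1 + 0.352)
epsilon_true = 0.3016


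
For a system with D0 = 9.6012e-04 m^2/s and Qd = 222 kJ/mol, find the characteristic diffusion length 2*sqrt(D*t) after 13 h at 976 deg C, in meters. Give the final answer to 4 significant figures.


Step 1: D = D0 * exp(-Qd/(R*T))
T = 1249.15 K
D = 9.6012e-04 * exp(-222e3 / (8.314 * 1249.15)) = 4.99811e-13 m^2/s
Step 2: L = 2*sqrt(D*t)
t = 13 h = 46800 s
L = 2*sqrt(4.99811e-13 * 46800) = 3.059e-04 m


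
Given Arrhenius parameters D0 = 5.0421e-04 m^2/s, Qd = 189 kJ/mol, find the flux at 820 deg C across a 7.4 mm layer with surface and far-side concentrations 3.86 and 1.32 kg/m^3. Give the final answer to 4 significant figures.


Step 1: D = D0 * exp(-Qd/(R*T))
T = 820 + 273.15 = 1093.15 K
D = 5.0421e-04 * exp(-189e3 / (8.314 * 1093.15)) = 4.69013e-13 m^2/s
Step 2: J = D * (C1 - C2) / dx
J = 4.69013e-13 * (3.86 - 1.32) / 7.4e-03
J = 1.61e-10 kg/(m^2*s)


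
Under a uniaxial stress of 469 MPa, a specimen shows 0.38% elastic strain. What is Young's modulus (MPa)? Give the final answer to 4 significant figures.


E = sigma / epsilon
epsilon = 0.38% = 3.8e-03
E = 469 / 3.8e-03
E = 123400 MPa


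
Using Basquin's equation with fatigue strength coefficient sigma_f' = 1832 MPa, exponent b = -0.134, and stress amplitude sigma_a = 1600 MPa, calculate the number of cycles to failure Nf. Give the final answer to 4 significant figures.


sigma_a = sigma_f' * (2*Nf)^b
2*Nf = (sigma_a / sigma_f')^(1/b)
2*Nf = (1600 / 1832)^(1/-0.134)
2*Nf = 2.74693
Nf = 1.373 cycles


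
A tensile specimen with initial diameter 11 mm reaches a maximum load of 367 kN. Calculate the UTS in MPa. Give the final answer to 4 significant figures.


A0 = pi*(d/2)^2 = pi*(11/2)^2 = 95.0332 mm^2
UTS = F_max / A0 = 367*1000 / 95.0332
UTS = 3862 MPa


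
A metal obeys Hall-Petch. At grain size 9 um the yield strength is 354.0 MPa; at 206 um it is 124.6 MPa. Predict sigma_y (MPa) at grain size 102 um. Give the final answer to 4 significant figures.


sigma_y = sigma0 + k / sqrt(d)
1/sqrt(d1) = 1/sqrt(9e-06) = 333.333;  1/sqrt(d2) = 69.6733
k = (sigma1 - sigma2) / (1/sqrt(d1) - 1/sqrt(d2)) = (354.0 - 124.6) / (333.333 - 69.6733) = 0.87006 MPa*m^0.5
sigma0 = sigma1 - k/sqrt(d1) = 354.0 - 0.87006*333.333 = 63.9801 MPa
sigma_y(d3) = 63.9801 + 0.87006 / sqrt(1.02e-04) = 150.1 MPa


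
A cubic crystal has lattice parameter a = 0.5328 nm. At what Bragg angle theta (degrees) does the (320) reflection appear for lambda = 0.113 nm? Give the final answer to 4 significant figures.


d = a / sqrt(h^2+k^2+l^2)
d = 0.5328 / sqrt(13) = 0.147772 nm
lambda = 2*d*sin(theta)  =>  sin(theta) = lambda / (2*d)
sin(theta) = 0.113 / (2 * 0.147772) = 0.382345
theta = 22.48 deg


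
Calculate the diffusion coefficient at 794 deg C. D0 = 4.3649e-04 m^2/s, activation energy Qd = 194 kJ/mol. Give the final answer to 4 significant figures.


D = D0 * exp(-Qd / (R*T))
T = 1067.15 K
D = 4.3649e-04 * exp(-194e3 / (8.314 * 1067.15))
D = 1.392e-13 m^2/s


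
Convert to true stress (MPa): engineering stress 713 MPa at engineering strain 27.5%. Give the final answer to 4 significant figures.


sigma_true = sigma_eng * (1 + epsilon_eng)
sigma_true = 713 * (1 + 0.275)
sigma_true = 909.1 MPa


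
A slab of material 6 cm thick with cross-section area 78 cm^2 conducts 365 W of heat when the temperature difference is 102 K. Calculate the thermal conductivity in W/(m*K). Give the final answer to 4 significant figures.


k = Q*L / (A*dT)
L = 0.06 m, A = 7.8e-03 m^2
k = 365 * 0.06 / (7.8e-03 * 102)
k = 27.53 W/(m*K)


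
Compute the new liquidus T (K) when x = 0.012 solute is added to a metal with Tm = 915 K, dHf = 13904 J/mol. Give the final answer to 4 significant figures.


dT = R*Tm^2*x / dHf
dT = 8.314 * 915^2 * 0.012 / 13904
dT = 6.0075 K
T_new = 915 - 6.0075 = 909 K


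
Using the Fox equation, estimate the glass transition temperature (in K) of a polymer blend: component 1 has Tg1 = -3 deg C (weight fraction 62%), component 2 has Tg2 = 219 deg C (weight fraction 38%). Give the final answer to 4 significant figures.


1/Tg = w1/Tg1 + w2/Tg2 (in Kelvin)
Tg1 = 270.15 K, Tg2 = 492.15 K
1/Tg = 0.62/270.15 + 0.38/492.15
Tg = 326 K


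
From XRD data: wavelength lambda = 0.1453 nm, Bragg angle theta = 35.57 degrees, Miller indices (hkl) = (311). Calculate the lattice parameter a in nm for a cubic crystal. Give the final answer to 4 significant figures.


d = lambda / (2*sin(theta))
d = 0.1453 / (2*sin(35.57 deg))
d = 0.124893 nm
a = d * sqrt(h^2+k^2+l^2) = 0.124893 * sqrt(11)
a = 0.4142 nm


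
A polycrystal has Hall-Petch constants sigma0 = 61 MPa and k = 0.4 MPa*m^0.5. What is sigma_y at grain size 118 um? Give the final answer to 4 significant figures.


sigma_y = sigma0 + k / sqrt(d)
d = 118 um = 1.18e-04 m
sigma_y = 61 + 0.4 / sqrt(1.18e-04)
sigma_y = 97.82 MPa


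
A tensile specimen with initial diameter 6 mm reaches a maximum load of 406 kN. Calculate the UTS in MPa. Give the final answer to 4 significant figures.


A0 = pi*(d/2)^2 = pi*(6/2)^2 = 28.2743 mm^2
UTS = F_max / A0 = 406*1000 / 28.2743
UTS = 14360 MPa


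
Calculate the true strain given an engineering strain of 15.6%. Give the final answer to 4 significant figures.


epsilon_true = ln(1 + epsilon_eng)
epsilon_true = ln(1 + 0.156)
epsilon_true = 0.145


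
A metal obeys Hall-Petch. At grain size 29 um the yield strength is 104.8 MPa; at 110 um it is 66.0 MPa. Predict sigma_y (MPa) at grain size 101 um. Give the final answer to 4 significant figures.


sigma_y = sigma0 + k / sqrt(d)
1/sqrt(d1) = 1/sqrt(2.9e-05) = 185.695;  1/sqrt(d2) = 95.3463
k = (sigma1 - sigma2) / (1/sqrt(d1) - 1/sqrt(d2)) = (104.8 - 66.0) / (185.695 - 95.3463) = 0.429445 MPa*m^0.5
sigma0 = sigma1 - k/sqrt(d1) = 104.8 - 0.429445*185.695 = 25.054 MPa
sigma_y(d3) = 25.054 + 0.429445 / sqrt(1.01e-04) = 67.79 MPa


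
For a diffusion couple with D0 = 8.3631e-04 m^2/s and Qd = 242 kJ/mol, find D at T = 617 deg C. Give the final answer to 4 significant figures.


D = D0 * exp(-Qd / (R*T))
T = 890.15 K
D = 8.3631e-04 * exp(-242e3 / (8.314 * 890.15))
D = 5.262e-18 m^2/s


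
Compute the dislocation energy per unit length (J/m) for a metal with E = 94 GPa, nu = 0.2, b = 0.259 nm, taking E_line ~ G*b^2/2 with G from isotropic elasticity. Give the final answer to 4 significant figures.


Step 1: G = E / (2*(1+nu))
G = 94 / (2*(1+0.2)) = 39.1667 GPa = 3.91667e+10 Pa
Step 2: E_line = G*b^2/2
b = 0.259 nm = 2.59e-10 m
E_line = 0.5 * 3.91667e+10 * (2.59e-10)^2 = 1.314e-09 J/m


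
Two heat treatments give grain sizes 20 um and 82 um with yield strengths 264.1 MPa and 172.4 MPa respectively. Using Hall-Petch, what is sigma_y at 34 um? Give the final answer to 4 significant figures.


sigma_y = sigma0 + k / sqrt(d)
1/sqrt(d1) = 1/sqrt(2e-05) = 223.607;  1/sqrt(d2) = 110.432
k = (sigma1 - sigma2) / (1/sqrt(d1) - 1/sqrt(d2)) = (264.1 - 172.4) / (223.607 - 110.432) = 0.810248 MPa*m^0.5
sigma0 = sigma1 - k/sqrt(d1) = 264.1 - 0.810248*223.607 = 82.9231 MPa
sigma_y(d3) = 82.9231 + 0.810248 / sqrt(3.4e-05) = 221.9 MPa


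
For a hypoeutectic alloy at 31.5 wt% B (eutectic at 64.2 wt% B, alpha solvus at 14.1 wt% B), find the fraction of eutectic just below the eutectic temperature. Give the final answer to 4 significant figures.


f_primary = (C_e - C0) / (C_e - C_alpha_max)
f_primary = (64.2 - 31.5) / (64.2 - 14.1)
f_primary = 0.652695
f_eutectic = 1 - 0.652695 = 0.3473


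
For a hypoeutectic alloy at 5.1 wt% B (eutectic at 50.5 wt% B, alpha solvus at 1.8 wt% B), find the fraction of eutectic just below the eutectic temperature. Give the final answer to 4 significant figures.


f_primary = (C_e - C0) / (C_e - C_alpha_max)
f_primary = (50.5 - 5.1) / (50.5 - 1.8)
f_primary = 0.932238
f_eutectic = 1 - 0.932238 = 0.06776


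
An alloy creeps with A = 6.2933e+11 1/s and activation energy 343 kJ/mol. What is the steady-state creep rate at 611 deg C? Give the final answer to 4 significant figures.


rate = A * exp(-Q / (R*T))
T = 611 + 273.15 = 884.15 K
rate = 6.2933e+11 * exp(-343e3 / (8.314 * 884.15))
rate = 3.42e-09 1/s


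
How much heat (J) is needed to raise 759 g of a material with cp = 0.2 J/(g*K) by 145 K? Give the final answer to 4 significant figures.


Q = m * cp * dT
Q = 759 * 0.2 * 145
Q = 22010 J


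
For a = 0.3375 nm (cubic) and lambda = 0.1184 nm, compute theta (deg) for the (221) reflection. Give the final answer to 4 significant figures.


d = a / sqrt(h^2+k^2+l^2)
d = 0.3375 / sqrt(9) = 0.1125 nm
lambda = 2*d*sin(theta)  =>  sin(theta) = lambda / (2*d)
sin(theta) = 0.1184 / (2 * 0.1125) = 0.526222
theta = 31.75 deg


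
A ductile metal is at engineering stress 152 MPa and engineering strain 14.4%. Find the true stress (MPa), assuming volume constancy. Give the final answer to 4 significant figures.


sigma_true = sigma_eng * (1 + epsilon_eng)
sigma_true = 152 * (1 + 0.144)
sigma_true = 173.9 MPa


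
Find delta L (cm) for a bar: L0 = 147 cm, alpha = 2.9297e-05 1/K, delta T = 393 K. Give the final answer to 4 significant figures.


dL = L0 * alpha * dT
dL = 147 * 2.9297e-05 * 393
dL = 1.693 cm


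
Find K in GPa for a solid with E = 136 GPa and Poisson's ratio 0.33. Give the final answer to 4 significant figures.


K = E / (3*(1-2*nu))
K = 136 / (3*(1-2*0.33))
K = 133.3 GPa


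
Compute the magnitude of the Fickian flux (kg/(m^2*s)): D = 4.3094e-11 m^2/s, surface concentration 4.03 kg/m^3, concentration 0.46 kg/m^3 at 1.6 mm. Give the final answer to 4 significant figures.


J = -D * (dC/dx) = D * (C1 - C2) / dx
J = 4.3094e-11 * (4.03 - 0.46) / 1.6e-03
J = 9.615e-08 kg/(m^2*s)


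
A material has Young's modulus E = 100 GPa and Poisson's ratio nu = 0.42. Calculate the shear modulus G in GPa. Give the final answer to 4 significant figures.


G = E / (2*(1+nu))
G = 100 / (2*(1+0.42))
G = 35.21 GPa


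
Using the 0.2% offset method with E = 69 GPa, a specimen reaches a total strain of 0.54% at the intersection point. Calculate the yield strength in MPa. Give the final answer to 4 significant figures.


Offset strain = 0.002
Elastic strain at yield = total_strain - offset = 5.4e-03 - 0.002 = 3.4e-03
sigma_y = E * elastic_strain = 69000 * 3.4e-03
sigma_y = 234.6 MPa


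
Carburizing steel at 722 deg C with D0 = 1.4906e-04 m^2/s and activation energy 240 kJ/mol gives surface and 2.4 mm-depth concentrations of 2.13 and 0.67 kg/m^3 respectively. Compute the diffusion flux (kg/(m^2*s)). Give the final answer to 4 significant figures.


Step 1: D = D0 * exp(-Qd/(R*T))
T = 722 + 273.15 = 995.15 K
D = 1.4906e-04 * exp(-240e3 / (8.314 * 995.15)) = 3.76266e-17 m^2/s
Step 2: J = D * (C1 - C2) / dx
J = 3.76266e-17 * (2.13 - 0.67) / 2.4e-03
J = 2.289e-14 kg/(m^2*s)


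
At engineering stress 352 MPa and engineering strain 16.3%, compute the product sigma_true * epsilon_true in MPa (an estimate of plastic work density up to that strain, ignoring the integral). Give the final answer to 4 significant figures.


sigma_true = sigma_eng * (1 + epsilon_eng)
sigma_true = 352 * (1 + 0.163) = 409.376 MPa
epsilon_true = ln(1 + epsilon_eng)
epsilon_true = ln(1 + 0.163) = 0.151003
sigma_true * epsilon_true = 409.376 * 0.151003 = 61.82 MPa


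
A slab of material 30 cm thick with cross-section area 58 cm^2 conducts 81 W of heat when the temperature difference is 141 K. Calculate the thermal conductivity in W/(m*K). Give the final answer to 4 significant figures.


k = Q*L / (A*dT)
L = 0.3 m, A = 5.8e-03 m^2
k = 81 * 0.3 / (5.8e-03 * 141)
k = 29.71 W/(m*K)


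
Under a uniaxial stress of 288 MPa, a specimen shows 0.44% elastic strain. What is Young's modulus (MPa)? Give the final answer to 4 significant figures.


E = sigma / epsilon
epsilon = 0.44% = 4.4e-03
E = 288 / 4.4e-03
E = 65450 MPa


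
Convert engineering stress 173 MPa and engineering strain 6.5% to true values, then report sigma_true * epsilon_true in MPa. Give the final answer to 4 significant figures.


sigma_true = sigma_eng * (1 + epsilon_eng)
sigma_true = 173 * (1 + 0.065) = 184.245 MPa
epsilon_true = ln(1 + epsilon_eng)
epsilon_true = ln(1 + 0.065) = 0.0629748
sigma_true * epsilon_true = 184.245 * 0.0629748 = 11.6 MPa


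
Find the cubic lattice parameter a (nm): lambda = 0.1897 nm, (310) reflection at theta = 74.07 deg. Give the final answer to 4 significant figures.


d = lambda / (2*sin(theta))
d = 0.1897 / (2*sin(74.07 deg))
d = 0.0986379 nm
a = d * sqrt(h^2+k^2+l^2) = 0.0986379 * sqrt(10)
a = 0.3119 nm


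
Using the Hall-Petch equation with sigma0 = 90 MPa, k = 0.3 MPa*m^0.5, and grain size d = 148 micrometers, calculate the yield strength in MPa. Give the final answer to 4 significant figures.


sigma_y = sigma0 + k / sqrt(d)
d = 148 um = 1.48e-04 m
sigma_y = 90 + 0.3 / sqrt(1.48e-04)
sigma_y = 114.7 MPa


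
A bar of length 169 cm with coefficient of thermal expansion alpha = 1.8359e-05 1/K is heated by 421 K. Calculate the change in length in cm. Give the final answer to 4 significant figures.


dL = L0 * alpha * dT
dL = 169 * 1.8359e-05 * 421
dL = 1.306 cm


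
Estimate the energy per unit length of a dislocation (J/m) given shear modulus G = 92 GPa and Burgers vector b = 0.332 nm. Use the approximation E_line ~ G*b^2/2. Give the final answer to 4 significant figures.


E = G*b^2/2
b = 0.332 nm = 3.32e-10 m
G = 92 GPa = 9.2e+10 Pa
E = 0.5 * 9.2e+10 * (3.32e-10)^2
E = 5.07e-09 J/m


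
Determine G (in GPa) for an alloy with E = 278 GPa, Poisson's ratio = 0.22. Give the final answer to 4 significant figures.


G = E / (2*(1+nu))
G = 278 / (2*(1+0.22))
G = 113.9 GPa


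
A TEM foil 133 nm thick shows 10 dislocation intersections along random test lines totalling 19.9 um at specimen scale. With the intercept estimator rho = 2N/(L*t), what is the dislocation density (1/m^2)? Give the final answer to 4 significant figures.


rho = 2N / (L * t)
L = 19.9 um = 1.99e-05 m, t = 133 nm = 1.33e-07 m
rho = 2 * 10 / (1.99e-05 * 1.33e-07)
rho = 7.557e+12 1/m^2


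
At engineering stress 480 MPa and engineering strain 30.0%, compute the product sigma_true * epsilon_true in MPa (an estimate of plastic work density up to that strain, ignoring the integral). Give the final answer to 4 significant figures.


sigma_true = sigma_eng * (1 + epsilon_eng)
sigma_true = 480 * (1 + 0.3) = 624 MPa
epsilon_true = ln(1 + epsilon_eng)
epsilon_true = ln(1 + 0.3) = 0.262364
sigma_true * epsilon_true = 624 * 0.262364 = 163.7 MPa


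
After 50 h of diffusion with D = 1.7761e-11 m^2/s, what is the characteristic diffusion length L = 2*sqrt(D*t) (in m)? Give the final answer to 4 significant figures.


t = 50 hr = 180000 s
Diffusion length = 2*sqrt(D*t)
= 2*sqrt(1.7761e-11 * 180000)
= 3.576e-03 m


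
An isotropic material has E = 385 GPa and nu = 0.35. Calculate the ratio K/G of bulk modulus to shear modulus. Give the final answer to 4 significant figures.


G = E / (2*(1+nu))
G = 385 / (2*(1+0.35)) = 142.593 GPa
K = E / (3*(1-2*nu))
K = 385 / (3*(1-2*0.35)) = 427.778 GPa
K/G = 427.778 / 142.593 = 3


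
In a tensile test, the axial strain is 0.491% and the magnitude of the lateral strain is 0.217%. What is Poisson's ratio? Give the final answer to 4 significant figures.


nu = -epsilon_lat / epsilon_axial
Lateral strain is contraction (negative), so using magnitudes:
nu = 0.217 / 0.491
nu = 0.442


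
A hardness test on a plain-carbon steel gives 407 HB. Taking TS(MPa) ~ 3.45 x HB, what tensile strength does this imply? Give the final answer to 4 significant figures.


TS (MPa) = 3.45 * HB
TS = 3.45 * 407
TS = 1404 MPa


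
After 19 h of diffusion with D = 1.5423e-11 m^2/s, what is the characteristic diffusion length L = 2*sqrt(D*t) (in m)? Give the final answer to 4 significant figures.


t = 19 hr = 68400 s
Diffusion length = 2*sqrt(D*t)
= 2*sqrt(1.5423e-11 * 68400)
= 2.054e-03 m


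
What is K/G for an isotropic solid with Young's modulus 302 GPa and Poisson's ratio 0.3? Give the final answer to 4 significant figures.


G = E / (2*(1+nu))
G = 302 / (2*(1+0.3)) = 116.154 GPa
K = E / (3*(1-2*nu))
K = 302 / (3*(1-2*0.3)) = 251.667 GPa
K/G = 251.667 / 116.154 = 2.167


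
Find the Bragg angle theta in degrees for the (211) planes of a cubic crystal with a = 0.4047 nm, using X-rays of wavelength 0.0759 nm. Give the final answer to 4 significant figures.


d = a / sqrt(h^2+k^2+l^2)
d = 0.4047 / sqrt(6) = 0.165218 nm
lambda = 2*d*sin(theta)  =>  sin(theta) = lambda / (2*d)
sin(theta) = 0.0759 / (2 * 0.165218) = 0.229696
theta = 13.28 deg


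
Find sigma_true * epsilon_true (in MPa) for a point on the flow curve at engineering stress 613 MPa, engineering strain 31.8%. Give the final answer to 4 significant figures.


sigma_true = sigma_eng * (1 + epsilon_eng)
sigma_true = 613 * (1 + 0.318) = 807.934 MPa
epsilon_true = ln(1 + epsilon_eng)
epsilon_true = ln(1 + 0.318) = 0.276115
sigma_true * epsilon_true = 807.934 * 0.276115 = 223.1 MPa


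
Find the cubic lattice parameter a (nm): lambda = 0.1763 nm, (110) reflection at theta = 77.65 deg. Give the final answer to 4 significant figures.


d = lambda / (2*sin(theta))
d = 0.1763 / (2*sin(77.65 deg))
d = 0.0902382 nm
a = d * sqrt(h^2+k^2+l^2) = 0.0902382 * sqrt(2)
a = 0.1276 nm


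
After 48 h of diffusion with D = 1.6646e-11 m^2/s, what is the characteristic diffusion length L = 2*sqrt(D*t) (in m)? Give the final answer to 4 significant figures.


t = 48 hr = 172800 s
Diffusion length = 2*sqrt(D*t)
= 2*sqrt(1.6646e-11 * 172800)
= 3.392e-03 m


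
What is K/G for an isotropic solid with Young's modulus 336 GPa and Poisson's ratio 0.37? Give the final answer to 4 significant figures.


G = E / (2*(1+nu))
G = 336 / (2*(1+0.37)) = 122.628 GPa
K = E / (3*(1-2*nu))
K = 336 / (3*(1-2*0.37)) = 430.769 GPa
K/G = 430.769 / 122.628 = 3.513


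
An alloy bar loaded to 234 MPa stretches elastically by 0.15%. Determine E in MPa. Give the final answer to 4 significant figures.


E = sigma / epsilon
epsilon = 0.15% = 1.5e-03
E = 234 / 1.5e-03
E = 156000 MPa


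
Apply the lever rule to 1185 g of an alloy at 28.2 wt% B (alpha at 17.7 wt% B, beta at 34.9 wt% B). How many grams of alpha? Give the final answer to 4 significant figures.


f_alpha = (C_beta - C0) / (C_beta - C_alpha)
f_alpha = (34.9 - 28.2) / (34.9 - 17.7) = 0.389535
m_alpha = f_alpha * m_total = 0.389535 * 1185 = 461.6 g


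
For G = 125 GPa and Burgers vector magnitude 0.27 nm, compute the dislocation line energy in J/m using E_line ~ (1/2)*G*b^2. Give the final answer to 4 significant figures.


E = G*b^2/2
b = 0.27 nm = 2.7e-10 m
G = 125 GPa = 1.25e+11 Pa
E = 0.5 * 1.25e+11 * (2.7e-10)^2
E = 4.556e-09 J/m


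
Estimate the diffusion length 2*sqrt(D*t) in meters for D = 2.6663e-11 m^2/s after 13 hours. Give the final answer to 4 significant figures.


t = 13 hr = 46800 s
Diffusion length = 2*sqrt(D*t)
= 2*sqrt(2.6663e-11 * 46800)
= 2.234e-03 m


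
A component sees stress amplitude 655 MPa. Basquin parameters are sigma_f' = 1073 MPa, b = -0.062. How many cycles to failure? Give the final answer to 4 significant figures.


sigma_a = sigma_f' * (2*Nf)^b
2*Nf = (sigma_a / sigma_f')^(1/b)
2*Nf = (655 / 1073)^(1/-0.062)
2*Nf = 2866.78
Nf = 1433 cycles


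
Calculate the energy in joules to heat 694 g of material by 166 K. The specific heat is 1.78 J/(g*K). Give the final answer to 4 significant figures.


Q = m * cp * dT
Q = 694 * 1.78 * 166
Q = 205100 J


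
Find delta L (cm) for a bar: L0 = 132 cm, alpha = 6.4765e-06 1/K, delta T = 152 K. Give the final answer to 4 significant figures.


dL = L0 * alpha * dT
dL = 132 * 6.4765e-06 * 152
dL = 0.1299 cm


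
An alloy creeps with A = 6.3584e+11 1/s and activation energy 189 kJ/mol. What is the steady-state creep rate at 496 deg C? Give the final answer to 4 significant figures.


rate = A * exp(-Q / (R*T))
T = 496 + 273.15 = 769.15 K
rate = 6.3584e+11 * exp(-189e3 / (8.314 * 769.15))
rate = 0.09279 1/s


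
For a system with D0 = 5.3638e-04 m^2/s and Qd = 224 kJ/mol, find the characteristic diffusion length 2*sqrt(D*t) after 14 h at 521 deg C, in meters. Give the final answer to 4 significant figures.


Step 1: D = D0 * exp(-Qd/(R*T))
T = 794.15 K
D = 5.3638e-04 * exp(-224e3 / (8.314 * 794.15)) = 9.89699e-19 m^2/s
Step 2: L = 2*sqrt(D*t)
t = 14 h = 50400 s
L = 2*sqrt(9.89699e-19 * 50400) = 4.467e-07 m


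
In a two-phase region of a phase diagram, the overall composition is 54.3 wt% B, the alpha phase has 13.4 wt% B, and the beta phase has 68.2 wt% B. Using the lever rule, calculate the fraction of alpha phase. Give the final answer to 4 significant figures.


f_alpha = (C_beta - C0) / (C_beta - C_alpha)
f_alpha = (68.2 - 54.3) / (68.2 - 13.4)
f_alpha = 0.2536


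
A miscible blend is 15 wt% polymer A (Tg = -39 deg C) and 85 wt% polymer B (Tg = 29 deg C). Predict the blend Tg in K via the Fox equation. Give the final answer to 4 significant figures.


1/Tg = w1/Tg1 + w2/Tg2 (in Kelvin)
Tg1 = 234.15 K, Tg2 = 302.15 K
1/Tg = 0.15/234.15 + 0.85/302.15
Tg = 289.5 K


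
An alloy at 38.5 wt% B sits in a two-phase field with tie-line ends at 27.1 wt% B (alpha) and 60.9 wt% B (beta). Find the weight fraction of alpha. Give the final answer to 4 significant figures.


f_alpha = (C_beta - C0) / (C_beta - C_alpha)
f_alpha = (60.9 - 38.5) / (60.9 - 27.1)
f_alpha = 0.6627


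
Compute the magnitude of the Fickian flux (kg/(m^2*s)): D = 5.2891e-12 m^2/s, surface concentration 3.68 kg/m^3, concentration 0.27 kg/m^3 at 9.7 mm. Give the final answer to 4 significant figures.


J = -D * (dC/dx) = D * (C1 - C2) / dx
J = 5.2891e-12 * (3.68 - 0.27) / 9.7e-03
J = 1.859e-09 kg/(m^2*s)


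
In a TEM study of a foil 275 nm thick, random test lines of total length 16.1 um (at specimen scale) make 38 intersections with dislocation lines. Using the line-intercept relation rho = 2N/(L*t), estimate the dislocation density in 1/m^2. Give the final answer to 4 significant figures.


rho = 2N / (L * t)
L = 16.1 um = 1.61e-05 m, t = 275 nm = 2.75e-07 m
rho = 2 * 38 / (1.61e-05 * 2.75e-07)
rho = 1.717e+13 1/m^2


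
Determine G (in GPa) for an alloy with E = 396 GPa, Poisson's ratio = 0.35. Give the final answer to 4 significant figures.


G = E / (2*(1+nu))
G = 396 / (2*(1+0.35))
G = 146.7 GPa


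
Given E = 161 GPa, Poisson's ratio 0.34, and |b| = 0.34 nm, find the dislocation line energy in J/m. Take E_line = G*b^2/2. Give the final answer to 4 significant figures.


Step 1: G = E / (2*(1+nu))
G = 161 / (2*(1+0.34)) = 60.0746 GPa = 6.00746e+10 Pa
Step 2: E_line = G*b^2/2
b = 0.34 nm = 3.4e-10 m
E_line = 0.5 * 6.00746e+10 * (3.4e-10)^2 = 3.472e-09 J/m


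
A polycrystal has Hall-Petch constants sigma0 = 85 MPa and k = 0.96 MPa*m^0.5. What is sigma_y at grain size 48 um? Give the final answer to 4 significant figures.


sigma_y = sigma0 + k / sqrt(d)
d = 48 um = 4.8e-05 m
sigma_y = 85 + 0.96 / sqrt(4.8e-05)
sigma_y = 223.6 MPa


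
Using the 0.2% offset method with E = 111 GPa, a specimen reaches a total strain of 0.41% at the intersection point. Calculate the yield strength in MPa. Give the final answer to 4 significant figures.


Offset strain = 0.002
Elastic strain at yield = total_strain - offset = 4.1e-03 - 0.002 = 2.1e-03
sigma_y = E * elastic_strain = 111000 * 2.1e-03
sigma_y = 233.1 MPa


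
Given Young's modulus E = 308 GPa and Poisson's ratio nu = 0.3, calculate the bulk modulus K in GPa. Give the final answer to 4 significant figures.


K = E / (3*(1-2*nu))
K = 308 / (3*(1-2*0.3))
K = 256.7 GPa


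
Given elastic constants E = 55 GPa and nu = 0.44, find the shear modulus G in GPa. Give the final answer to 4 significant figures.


G = E / (2*(1+nu))
G = 55 / (2*(1+0.44))
G = 19.1 GPa


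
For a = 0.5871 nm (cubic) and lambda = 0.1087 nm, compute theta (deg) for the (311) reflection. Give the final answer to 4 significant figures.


d = a / sqrt(h^2+k^2+l^2)
d = 0.5871 / sqrt(11) = 0.177017 nm
lambda = 2*d*sin(theta)  =>  sin(theta) = lambda / (2*d)
sin(theta) = 0.1087 / (2 * 0.177017) = 0.307032
theta = 17.88 deg


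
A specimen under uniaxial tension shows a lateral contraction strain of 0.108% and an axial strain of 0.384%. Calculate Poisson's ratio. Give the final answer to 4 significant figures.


nu = -epsilon_lat / epsilon_axial
Lateral strain is contraction (negative), so using magnitudes:
nu = 0.108 / 0.384
nu = 0.2813


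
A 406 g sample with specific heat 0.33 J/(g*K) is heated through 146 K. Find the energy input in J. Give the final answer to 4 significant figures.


Q = m * cp * dT
Q = 406 * 0.33 * 146
Q = 19560 J


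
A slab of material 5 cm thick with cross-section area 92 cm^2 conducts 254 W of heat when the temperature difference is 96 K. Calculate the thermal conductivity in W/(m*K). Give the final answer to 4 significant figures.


k = Q*L / (A*dT)
L = 0.05 m, A = 9.2e-03 m^2
k = 254 * 0.05 / (9.2e-03 * 96)
k = 14.38 W/(m*K)


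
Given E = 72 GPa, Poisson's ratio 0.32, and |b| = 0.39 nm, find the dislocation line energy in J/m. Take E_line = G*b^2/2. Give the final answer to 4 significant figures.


Step 1: G = E / (2*(1+nu))
G = 72 / (2*(1+0.32)) = 27.2727 GPa = 2.72727e+10 Pa
Step 2: E_line = G*b^2/2
b = 0.39 nm = 3.9e-10 m
E_line = 0.5 * 2.72727e+10 * (3.9e-10)^2 = 2.074e-09 J/m


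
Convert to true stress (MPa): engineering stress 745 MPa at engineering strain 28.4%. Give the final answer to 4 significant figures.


sigma_true = sigma_eng * (1 + epsilon_eng)
sigma_true = 745 * (1 + 0.284)
sigma_true = 956.6 MPa


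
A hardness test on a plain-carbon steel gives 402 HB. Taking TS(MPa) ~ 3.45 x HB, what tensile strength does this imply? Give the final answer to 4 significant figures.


TS (MPa) = 3.45 * HB
TS = 3.45 * 402
TS = 1387 MPa


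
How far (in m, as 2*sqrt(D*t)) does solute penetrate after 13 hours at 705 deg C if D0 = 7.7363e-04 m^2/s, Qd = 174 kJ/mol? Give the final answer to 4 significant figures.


Step 1: D = D0 * exp(-Qd/(R*T))
T = 978.15 K
D = 7.7363e-04 * exp(-174e3 / (8.314 * 978.15)) = 3.94769e-13 m^2/s
Step 2: L = 2*sqrt(D*t)
t = 13 h = 46800 s
L = 2*sqrt(3.94769e-13 * 46800) = 2.718e-04 m


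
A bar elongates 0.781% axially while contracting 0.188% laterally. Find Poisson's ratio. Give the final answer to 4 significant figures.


nu = -epsilon_lat / epsilon_axial
Lateral strain is contraction (negative), so using magnitudes:
nu = 0.188 / 0.781
nu = 0.2407


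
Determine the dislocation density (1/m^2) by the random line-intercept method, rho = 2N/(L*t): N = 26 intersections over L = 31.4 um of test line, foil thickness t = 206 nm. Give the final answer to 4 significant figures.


rho = 2N / (L * t)
L = 31.4 um = 3.14e-05 m, t = 206 nm = 2.06e-07 m
rho = 2 * 26 / (3.14e-05 * 2.06e-07)
rho = 8.039e+12 1/m^2


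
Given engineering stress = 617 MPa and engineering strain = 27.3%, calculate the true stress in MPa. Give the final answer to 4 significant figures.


sigma_true = sigma_eng * (1 + epsilon_eng)
sigma_true = 617 * (1 + 0.273)
sigma_true = 785.4 MPa


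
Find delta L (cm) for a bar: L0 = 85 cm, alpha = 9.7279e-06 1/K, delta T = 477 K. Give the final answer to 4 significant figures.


dL = L0 * alpha * dT
dL = 85 * 9.7279e-06 * 477
dL = 0.3944 cm


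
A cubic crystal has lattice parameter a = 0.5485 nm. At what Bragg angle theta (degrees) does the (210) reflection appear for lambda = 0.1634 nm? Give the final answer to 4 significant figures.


d = a / sqrt(h^2+k^2+l^2)
d = 0.5485 / sqrt(5) = 0.245297 nm
lambda = 2*d*sin(theta)  =>  sin(theta) = lambda / (2*d)
sin(theta) = 0.1634 / (2 * 0.245297) = 0.333066
theta = 19.45 deg


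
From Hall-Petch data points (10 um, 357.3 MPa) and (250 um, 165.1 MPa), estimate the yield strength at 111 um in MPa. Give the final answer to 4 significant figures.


sigma_y = sigma0 + k / sqrt(d)
1/sqrt(d1) = 1/sqrt(1e-05) = 316.228;  1/sqrt(d2) = 63.2456
k = (sigma1 - sigma2) / (1/sqrt(d1) - 1/sqrt(d2)) = (357.3 - 165.1) / (316.228 - 63.2456) = 0.759737 MPa*m^0.5
sigma0 = sigma1 - k/sqrt(d1) = 357.3 - 0.759737*316.228 = 117.05 MPa
sigma_y(d3) = 117.05 + 0.759737 / sqrt(1.11e-04) = 189.2 MPa


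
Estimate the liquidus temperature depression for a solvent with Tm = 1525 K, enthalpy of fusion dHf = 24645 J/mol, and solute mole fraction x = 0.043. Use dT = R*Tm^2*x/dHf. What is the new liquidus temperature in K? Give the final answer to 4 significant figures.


dT = R*Tm^2*x / dHf
dT = 8.314 * 1525^2 * 0.043 / 24645
dT = 33.7357 K
T_new = 1525 - 33.7357 = 1491 K


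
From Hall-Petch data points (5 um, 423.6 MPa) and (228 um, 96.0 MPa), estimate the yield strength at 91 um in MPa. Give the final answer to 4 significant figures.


sigma_y = sigma0 + k / sqrt(d)
1/sqrt(d1) = 1/sqrt(5e-06) = 447.214;  1/sqrt(d2) = 66.2266
k = (sigma1 - sigma2) / (1/sqrt(d1) - 1/sqrt(d2)) = (423.6 - 96.0) / (447.214 - 66.2266) = 0.859872 MPa*m^0.5
sigma0 = sigma1 - k/sqrt(d1) = 423.6 - 0.859872*447.214 = 39.0536 MPa
sigma_y(d3) = 39.0536 + 0.859872 / sqrt(9.1e-05) = 129.2 MPa


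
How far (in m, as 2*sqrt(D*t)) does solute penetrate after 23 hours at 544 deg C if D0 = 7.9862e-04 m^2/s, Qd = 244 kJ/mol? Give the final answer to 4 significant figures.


Step 1: D = D0 * exp(-Qd/(R*T))
T = 817.15 K
D = 7.9862e-04 * exp(-244e3 / (8.314 * 817.15)) = 2.0164e-19 m^2/s
Step 2: L = 2*sqrt(D*t)
t = 23 h = 82800 s
L = 2*sqrt(2.0164e-19 * 82800) = 2.584e-07 m


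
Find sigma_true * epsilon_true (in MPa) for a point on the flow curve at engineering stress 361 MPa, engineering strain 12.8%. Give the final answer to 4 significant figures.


sigma_true = sigma_eng * (1 + epsilon_eng)
sigma_true = 361 * (1 + 0.128) = 407.208 MPa
epsilon_true = ln(1 + epsilon_eng)
epsilon_true = ln(1 + 0.128) = 0.120446
sigma_true * epsilon_true = 407.208 * 0.120446 = 49.05 MPa


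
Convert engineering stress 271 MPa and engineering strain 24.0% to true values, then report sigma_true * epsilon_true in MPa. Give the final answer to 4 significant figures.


sigma_true = sigma_eng * (1 + epsilon_eng)
sigma_true = 271 * (1 + 0.24) = 336.04 MPa
epsilon_true = ln(1 + epsilon_eng)
epsilon_true = ln(1 + 0.24) = 0.215111
sigma_true * epsilon_true = 336.04 * 0.215111 = 72.29 MPa


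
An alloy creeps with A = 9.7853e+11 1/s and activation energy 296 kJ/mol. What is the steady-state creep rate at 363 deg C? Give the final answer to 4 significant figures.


rate = A * exp(-Q / (R*T))
T = 363 + 273.15 = 636.15 K
rate = 9.7853e+11 * exp(-296e3 / (8.314 * 636.15))
rate = 4.841e-13 1/s


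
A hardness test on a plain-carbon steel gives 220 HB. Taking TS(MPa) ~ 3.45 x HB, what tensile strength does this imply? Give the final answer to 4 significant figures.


TS (MPa) = 3.45 * HB
TS = 3.45 * 220
TS = 759 MPa


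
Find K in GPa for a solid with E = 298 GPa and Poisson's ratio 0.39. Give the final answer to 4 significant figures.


K = E / (3*(1-2*nu))
K = 298 / (3*(1-2*0.39))
K = 451.5 GPa


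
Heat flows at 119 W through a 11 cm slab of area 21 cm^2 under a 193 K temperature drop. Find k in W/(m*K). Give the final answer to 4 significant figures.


k = Q*L / (A*dT)
L = 0.11 m, A = 2.1e-03 m^2
k = 119 * 0.11 / (2.1e-03 * 193)
k = 32.3 W/(m*K)


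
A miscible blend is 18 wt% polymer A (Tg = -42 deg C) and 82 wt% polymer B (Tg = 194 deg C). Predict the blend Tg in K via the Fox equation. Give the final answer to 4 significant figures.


1/Tg = w1/Tg1 + w2/Tg2 (in Kelvin)
Tg1 = 231.15 K, Tg2 = 467.15 K
1/Tg = 0.18/231.15 + 0.82/467.15
Tg = 394.6 K


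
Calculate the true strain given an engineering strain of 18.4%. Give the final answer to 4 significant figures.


epsilon_true = ln(1 + epsilon_eng)
epsilon_true = ln(1 + 0.184)
epsilon_true = 0.1689


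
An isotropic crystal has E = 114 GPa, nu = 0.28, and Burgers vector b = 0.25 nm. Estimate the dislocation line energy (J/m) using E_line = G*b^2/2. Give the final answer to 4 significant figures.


Step 1: G = E / (2*(1+nu))
G = 114 / (2*(1+0.28)) = 44.5313 GPa = 4.45313e+10 Pa
Step 2: E_line = G*b^2/2
b = 0.25 nm = 2.5e-10 m
E_line = 0.5 * 4.45313e+10 * (2.5e-10)^2 = 1.392e-09 J/m


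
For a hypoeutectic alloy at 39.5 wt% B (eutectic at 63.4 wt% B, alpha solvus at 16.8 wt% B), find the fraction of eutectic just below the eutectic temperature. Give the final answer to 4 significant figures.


f_primary = (C_e - C0) / (C_e - C_alpha_max)
f_primary = (63.4 - 39.5) / (63.4 - 16.8)
f_primary = 0.512876
f_eutectic = 1 - 0.512876 = 0.4871


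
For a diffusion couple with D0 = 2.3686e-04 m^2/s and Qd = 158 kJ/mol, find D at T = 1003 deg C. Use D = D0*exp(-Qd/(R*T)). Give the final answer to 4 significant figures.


D = D0 * exp(-Qd / (R*T))
T = 1276.15 K
D = 2.3686e-04 * exp(-158e3 / (8.314 * 1276.15))
D = 8.074e-11 m^2/s


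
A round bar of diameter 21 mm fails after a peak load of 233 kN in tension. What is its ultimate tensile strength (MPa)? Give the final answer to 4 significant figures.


A0 = pi*(d/2)^2 = pi*(21/2)^2 = 346.361 mm^2
UTS = F_max / A0 = 233*1000 / 346.361
UTS = 672.7 MPa


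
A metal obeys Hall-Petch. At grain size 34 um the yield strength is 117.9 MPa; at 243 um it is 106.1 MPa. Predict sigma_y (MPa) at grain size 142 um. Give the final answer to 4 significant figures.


sigma_y = sigma0 + k / sqrt(d)
1/sqrt(d1) = 1/sqrt(3.4e-05) = 171.499;  1/sqrt(d2) = 64.15
k = (sigma1 - sigma2) / (1/sqrt(d1) - 1/sqrt(d2)) = (117.9 - 106.1) / (171.499 - 64.15) = 0.109922 MPa*m^0.5
sigma0 = sigma1 - k/sqrt(d1) = 117.9 - 0.109922*171.499 = 99.0485 MPa
sigma_y(d3) = 99.0485 + 0.109922 / sqrt(1.42e-04) = 108.3 MPa


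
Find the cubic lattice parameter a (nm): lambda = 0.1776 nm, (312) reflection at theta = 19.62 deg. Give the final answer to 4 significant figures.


d = lambda / (2*sin(theta))
d = 0.1776 / (2*sin(19.62 deg))
d = 0.264459 nm
a = d * sqrt(h^2+k^2+l^2) = 0.264459 * sqrt(14)
a = 0.9895 nm


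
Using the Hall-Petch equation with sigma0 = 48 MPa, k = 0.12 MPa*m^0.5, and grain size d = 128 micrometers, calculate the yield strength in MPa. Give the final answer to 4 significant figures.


sigma_y = sigma0 + k / sqrt(d)
d = 128 um = 1.28e-04 m
sigma_y = 48 + 0.12 / sqrt(1.28e-04)
sigma_y = 58.61 MPa


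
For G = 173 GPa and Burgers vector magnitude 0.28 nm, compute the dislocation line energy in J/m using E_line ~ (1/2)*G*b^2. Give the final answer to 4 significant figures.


E = G*b^2/2
b = 0.28 nm = 2.8e-10 m
G = 173 GPa = 1.73e+11 Pa
E = 0.5 * 1.73e+11 * (2.8e-10)^2
E = 6.782e-09 J/m


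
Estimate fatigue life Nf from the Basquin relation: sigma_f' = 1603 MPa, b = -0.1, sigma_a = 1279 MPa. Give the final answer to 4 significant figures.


sigma_a = sigma_f' * (2*Nf)^b
2*Nf = (sigma_a / sigma_f')^(1/b)
2*Nf = (1279 / 1603)^(1/-0.1)
2*Nf = 9.56378
Nf = 4.782 cycles


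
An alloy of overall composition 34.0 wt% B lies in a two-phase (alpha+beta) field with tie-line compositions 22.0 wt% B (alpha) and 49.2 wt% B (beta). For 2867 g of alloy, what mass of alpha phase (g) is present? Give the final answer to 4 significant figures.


f_alpha = (C_beta - C0) / (C_beta - C_alpha)
f_alpha = (49.2 - 34.0) / (49.2 - 22.0) = 0.558824
m_alpha = f_alpha * m_total = 0.558824 * 2867 = 1602 g


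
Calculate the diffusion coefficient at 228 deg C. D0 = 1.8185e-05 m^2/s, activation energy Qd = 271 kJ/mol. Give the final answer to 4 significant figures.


D = D0 * exp(-Qd / (R*T))
T = 501.15 K
D = 1.8185e-05 * exp(-271e3 / (8.314 * 501.15))
D = 1.029e-33 m^2/s


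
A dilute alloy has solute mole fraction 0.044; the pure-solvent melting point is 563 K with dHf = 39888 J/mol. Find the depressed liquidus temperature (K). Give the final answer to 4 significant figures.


dT = R*Tm^2*x / dHf
dT = 8.314 * 563^2 * 0.044 / 39888
dT = 2.90695 K
T_new = 563 - 2.90695 = 560.1 K


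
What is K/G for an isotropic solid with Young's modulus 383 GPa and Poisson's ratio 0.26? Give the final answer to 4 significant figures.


G = E / (2*(1+nu))
G = 383 / (2*(1+0.26)) = 151.984 GPa
K = E / (3*(1-2*nu))
K = 383 / (3*(1-2*0.26)) = 265.972 GPa
K/G = 265.972 / 151.984 = 1.75


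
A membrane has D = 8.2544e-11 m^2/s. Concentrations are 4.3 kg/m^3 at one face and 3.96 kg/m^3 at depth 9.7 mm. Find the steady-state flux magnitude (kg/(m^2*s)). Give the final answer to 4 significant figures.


J = -D * (dC/dx) = D * (C1 - C2) / dx
J = 8.2544e-11 * (4.3 - 3.96) / 9.7e-03
J = 2.893e-09 kg/(m^2*s)


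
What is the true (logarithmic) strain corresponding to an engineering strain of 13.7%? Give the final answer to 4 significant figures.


epsilon_true = ln(1 + epsilon_eng)
epsilon_true = ln(1 + 0.137)
epsilon_true = 0.1284


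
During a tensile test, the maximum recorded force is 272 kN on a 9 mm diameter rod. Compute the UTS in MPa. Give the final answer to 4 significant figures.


A0 = pi*(d/2)^2 = pi*(9/2)^2 = 63.6173 mm^2
UTS = F_max / A0 = 272*1000 / 63.6173
UTS = 4276 MPa


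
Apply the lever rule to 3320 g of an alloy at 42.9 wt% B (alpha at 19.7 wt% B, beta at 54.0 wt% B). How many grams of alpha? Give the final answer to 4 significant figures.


f_alpha = (C_beta - C0) / (C_beta - C_alpha)
f_alpha = (54.0 - 42.9) / (54.0 - 19.7) = 0.323615
m_alpha = f_alpha * m_total = 0.323615 * 3320 = 1074 g


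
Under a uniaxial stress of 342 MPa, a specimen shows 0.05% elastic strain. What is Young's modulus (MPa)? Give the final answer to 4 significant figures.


E = sigma / epsilon
epsilon = 0.05% = 5e-04
E = 342 / 5e-04
E = 684000 MPa


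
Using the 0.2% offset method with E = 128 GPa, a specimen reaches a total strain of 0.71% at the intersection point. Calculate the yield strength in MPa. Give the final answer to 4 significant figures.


Offset strain = 0.002
Elastic strain at yield = total_strain - offset = 7.1e-03 - 0.002 = 5.1e-03
sigma_y = E * elastic_strain = 128000 * 5.1e-03
sigma_y = 652.8 MPa


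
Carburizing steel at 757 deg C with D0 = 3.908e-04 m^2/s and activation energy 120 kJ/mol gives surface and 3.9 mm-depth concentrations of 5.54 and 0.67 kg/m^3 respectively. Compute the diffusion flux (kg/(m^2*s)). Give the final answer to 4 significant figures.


Step 1: D = D0 * exp(-Qd/(R*T))
T = 757 + 273.15 = 1030.15 K
D = 3.908e-04 * exp(-120e3 / (8.314 * 1030.15)) = 3.2139e-10 m^2/s
Step 2: J = D * (C1 - C2) / dx
J = 3.2139e-10 * (5.54 - 0.67) / 3.9e-03
J = 4.013e-07 kg/(m^2*s)
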